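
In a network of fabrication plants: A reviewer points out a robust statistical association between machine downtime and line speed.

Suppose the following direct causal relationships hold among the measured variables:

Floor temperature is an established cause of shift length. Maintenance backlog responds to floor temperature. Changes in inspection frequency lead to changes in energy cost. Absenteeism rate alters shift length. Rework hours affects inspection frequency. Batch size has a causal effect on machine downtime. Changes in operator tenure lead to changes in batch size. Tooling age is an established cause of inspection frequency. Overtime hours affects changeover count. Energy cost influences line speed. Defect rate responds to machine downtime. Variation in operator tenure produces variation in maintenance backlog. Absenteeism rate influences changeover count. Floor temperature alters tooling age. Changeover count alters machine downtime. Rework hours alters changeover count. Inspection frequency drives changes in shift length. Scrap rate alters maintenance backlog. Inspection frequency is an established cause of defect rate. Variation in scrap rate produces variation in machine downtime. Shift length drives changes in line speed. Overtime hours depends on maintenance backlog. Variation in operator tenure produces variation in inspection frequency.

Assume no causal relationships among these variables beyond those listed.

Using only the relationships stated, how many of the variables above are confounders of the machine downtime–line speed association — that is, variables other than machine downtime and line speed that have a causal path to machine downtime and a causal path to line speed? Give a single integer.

The common causes are: absenteeism rate (to machine downtime via absenteeism rate → changeover count → machine downtime; to line speed via absenteeism rate → shift length → line speed); floor temperature (to machine downtime via floor temperature → maintenance backlog → overtime hours → changeover count → machine downtime; to line speed via floor temperature → shift length → line speed); operator tenure (to machine downtime via operator tenure → batch size → machine downtime; to line speed via operator tenure → inspection frequency → energy cost → line speed); rework hours (to machine downtime via rework hours → changeover count → machine downtime; to line speed via rework hours → inspection frequency → energy cost → line speed).
Every other variable lacks a causal path to at least one of machine downtime and line speed.

4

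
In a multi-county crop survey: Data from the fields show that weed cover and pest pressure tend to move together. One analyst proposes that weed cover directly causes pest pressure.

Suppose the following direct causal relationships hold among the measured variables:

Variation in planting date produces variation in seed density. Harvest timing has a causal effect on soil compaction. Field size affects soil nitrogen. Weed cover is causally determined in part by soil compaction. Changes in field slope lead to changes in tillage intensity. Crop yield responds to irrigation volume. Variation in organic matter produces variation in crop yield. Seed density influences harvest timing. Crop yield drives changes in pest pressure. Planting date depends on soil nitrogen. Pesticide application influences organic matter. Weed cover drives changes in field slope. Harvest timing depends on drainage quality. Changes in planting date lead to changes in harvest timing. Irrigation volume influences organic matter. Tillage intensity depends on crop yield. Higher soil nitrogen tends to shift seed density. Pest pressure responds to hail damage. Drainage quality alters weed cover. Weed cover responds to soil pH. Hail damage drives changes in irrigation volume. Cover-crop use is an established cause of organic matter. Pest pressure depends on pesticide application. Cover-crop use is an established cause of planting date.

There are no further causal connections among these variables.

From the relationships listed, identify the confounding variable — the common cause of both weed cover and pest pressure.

cover-crop use

Cover-crop use has a causal path to weed cover (cover-crop use → planting date → harvest timing → soil compaction → weed cover) and a separate causal path to pest pressure (cover-crop use → organic matter → crop yield → pest pressure), so it is a common cause of both.
No stated relationship gives weed cover a causal route to pest pressure, so the correlation is explained by the shared upstream cause rather than a direct effect.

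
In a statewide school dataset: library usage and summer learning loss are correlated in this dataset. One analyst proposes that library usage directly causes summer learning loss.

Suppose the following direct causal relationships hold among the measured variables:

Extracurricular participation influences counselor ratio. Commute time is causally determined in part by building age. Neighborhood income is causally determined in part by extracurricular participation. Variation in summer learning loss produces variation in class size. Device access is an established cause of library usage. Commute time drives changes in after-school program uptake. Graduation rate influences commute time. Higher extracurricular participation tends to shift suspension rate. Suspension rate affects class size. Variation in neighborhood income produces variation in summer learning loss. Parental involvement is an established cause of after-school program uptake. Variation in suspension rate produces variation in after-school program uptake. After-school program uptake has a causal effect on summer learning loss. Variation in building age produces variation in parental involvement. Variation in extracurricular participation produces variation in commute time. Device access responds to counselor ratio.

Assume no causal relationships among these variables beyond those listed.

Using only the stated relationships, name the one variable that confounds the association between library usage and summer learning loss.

Extracurricular participation has a causal path to library usage (extracurricular participation → counselor ratio → device access → library usage) and a separate causal path to summer learning loss (extracurricular participation → neighborhood income → summer learning loss), so it is a common cause of both.
No stated relationship gives library usage a causal route to summer learning loss, so the correlation is explained by the shared upstream cause rather than a direct effect.

extracurricular participation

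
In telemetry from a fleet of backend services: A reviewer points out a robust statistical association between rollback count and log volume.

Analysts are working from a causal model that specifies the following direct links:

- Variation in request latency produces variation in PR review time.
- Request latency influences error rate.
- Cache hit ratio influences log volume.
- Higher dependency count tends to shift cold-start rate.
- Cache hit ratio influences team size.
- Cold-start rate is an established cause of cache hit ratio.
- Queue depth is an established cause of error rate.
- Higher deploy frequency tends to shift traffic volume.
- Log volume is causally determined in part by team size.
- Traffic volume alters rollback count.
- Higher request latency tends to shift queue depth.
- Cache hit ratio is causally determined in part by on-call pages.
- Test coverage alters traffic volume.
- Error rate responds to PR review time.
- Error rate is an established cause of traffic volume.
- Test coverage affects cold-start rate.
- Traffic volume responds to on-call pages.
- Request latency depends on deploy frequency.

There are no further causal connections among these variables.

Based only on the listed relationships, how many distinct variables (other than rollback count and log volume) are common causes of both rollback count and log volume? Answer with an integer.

2

The common causes are: on-call pages (to rollback count via on-call pages → traffic volume → rollback count; to log volume via on-call pages → cache hit ratio → log volume); test coverage (to rollback count via test coverage → traffic volume → rollback count; to log volume via test coverage → cold-start rate → cache hit ratio → log volume).
Every other variable lacks a causal path to at least one of rollback count and log volume.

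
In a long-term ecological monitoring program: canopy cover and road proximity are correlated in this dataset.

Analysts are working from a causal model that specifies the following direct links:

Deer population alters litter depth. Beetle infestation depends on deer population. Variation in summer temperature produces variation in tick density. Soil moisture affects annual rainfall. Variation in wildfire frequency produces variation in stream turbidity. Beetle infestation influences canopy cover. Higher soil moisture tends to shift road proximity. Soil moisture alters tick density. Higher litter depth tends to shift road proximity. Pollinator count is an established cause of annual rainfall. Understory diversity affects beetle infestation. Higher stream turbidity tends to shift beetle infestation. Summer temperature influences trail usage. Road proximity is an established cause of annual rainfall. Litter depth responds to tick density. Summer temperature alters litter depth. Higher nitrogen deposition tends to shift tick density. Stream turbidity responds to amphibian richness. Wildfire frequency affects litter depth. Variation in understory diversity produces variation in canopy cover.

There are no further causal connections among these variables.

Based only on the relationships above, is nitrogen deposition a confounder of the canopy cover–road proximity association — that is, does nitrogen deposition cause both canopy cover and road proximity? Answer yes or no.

no

Nitrogen deposition has no stated causal path to canopy cover. A confounder must cause both variables, so nitrogen deposition does not qualify.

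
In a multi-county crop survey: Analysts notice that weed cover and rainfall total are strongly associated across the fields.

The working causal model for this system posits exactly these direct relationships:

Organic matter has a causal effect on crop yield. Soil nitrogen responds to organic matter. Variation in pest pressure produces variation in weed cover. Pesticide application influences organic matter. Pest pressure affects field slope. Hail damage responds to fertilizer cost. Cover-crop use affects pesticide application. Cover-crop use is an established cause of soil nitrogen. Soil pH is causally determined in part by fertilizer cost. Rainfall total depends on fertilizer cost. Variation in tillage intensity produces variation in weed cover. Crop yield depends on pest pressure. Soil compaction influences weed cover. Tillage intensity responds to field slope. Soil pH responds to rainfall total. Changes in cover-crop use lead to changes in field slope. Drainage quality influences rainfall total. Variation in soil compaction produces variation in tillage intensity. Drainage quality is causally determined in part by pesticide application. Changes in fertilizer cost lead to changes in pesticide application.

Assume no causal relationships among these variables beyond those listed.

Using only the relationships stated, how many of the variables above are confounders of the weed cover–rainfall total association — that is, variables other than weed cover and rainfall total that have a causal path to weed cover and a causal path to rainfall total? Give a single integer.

1

The common causes are: cover-crop use (to weed cover via cover-crop use → field slope → tillage intensity → weed cover; to rainfall total via cover-crop use → pesticide application → drainage quality → rainfall total).
Every other variable lacks a causal path to at least one of weed cover and rainfall total.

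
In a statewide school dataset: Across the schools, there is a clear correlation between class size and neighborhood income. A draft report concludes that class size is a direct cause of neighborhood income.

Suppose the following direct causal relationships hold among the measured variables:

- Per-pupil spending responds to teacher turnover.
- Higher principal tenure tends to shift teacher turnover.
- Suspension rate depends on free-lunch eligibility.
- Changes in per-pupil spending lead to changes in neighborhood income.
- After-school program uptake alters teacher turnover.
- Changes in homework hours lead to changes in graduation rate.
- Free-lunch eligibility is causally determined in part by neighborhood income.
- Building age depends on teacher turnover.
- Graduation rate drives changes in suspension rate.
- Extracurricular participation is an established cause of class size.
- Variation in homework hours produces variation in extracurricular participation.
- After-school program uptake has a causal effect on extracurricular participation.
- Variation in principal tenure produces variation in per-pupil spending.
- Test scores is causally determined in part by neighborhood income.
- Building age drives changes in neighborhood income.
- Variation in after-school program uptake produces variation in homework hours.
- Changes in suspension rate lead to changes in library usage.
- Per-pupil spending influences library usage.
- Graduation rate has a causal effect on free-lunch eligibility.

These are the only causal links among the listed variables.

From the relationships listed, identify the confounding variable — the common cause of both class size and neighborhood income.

After-school program uptake has a causal path to class size (after-school program uptake → extracurricular participation → class size) and a separate causal path to neighborhood income (after-school program uptake → teacher turnover → building age → neighborhood income), so it is a common cause of both.
No stated relationship gives class size a causal route to neighborhood income, so the correlation is explained by the shared upstream cause rather than a direct effect.

after-school program uptake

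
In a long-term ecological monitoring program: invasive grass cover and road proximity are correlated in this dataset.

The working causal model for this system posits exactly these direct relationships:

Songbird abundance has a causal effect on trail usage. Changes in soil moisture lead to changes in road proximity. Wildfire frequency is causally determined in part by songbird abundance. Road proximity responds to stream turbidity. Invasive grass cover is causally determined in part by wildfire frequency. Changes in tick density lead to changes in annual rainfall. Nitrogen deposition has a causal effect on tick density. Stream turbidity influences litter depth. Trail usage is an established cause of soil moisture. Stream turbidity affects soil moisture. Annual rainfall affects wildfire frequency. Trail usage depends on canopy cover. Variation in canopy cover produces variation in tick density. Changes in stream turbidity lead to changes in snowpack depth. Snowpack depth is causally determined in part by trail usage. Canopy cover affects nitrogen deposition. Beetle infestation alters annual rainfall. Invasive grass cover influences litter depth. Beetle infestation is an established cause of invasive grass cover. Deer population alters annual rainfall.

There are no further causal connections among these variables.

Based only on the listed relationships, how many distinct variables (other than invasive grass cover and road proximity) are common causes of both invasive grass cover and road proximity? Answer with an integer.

2

The common causes are: canopy cover (to invasive grass cover via canopy cover → tick density → annual rainfall → wildfire frequency → invasive grass cover; to road proximity via canopy cover → trail usage → soil moisture → road proximity); songbird abundance (to invasive grass cover via songbird abundance → wildfire frequency → invasive grass cover; to road proximity via songbird abundance → trail usage → soil moisture → road proximity).
Every other variable lacks a causal path to at least one of invasive grass cover and road proximity.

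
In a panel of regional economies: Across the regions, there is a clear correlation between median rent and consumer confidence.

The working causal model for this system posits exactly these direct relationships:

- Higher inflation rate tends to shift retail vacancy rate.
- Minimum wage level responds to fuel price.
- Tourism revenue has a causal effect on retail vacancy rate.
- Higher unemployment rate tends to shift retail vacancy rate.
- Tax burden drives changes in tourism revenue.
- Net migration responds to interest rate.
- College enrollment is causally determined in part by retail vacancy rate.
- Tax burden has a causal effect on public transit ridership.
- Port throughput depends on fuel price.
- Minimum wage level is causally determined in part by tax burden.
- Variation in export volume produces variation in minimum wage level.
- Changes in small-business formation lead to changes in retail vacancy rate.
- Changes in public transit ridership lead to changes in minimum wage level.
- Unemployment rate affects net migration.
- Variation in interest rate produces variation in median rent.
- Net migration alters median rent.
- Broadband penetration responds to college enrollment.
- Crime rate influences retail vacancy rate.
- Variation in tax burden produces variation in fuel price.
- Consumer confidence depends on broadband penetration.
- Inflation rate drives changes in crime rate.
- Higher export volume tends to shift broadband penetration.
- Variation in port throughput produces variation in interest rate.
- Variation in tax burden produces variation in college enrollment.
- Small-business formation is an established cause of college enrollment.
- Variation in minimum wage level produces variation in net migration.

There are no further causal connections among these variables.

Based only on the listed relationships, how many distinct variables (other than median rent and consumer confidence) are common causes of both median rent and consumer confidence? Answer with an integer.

The common causes are: export volume (to median rent via export volume → minimum wage level → net migration → median rent; to consumer confidence via export volume → broadband penetration → consumer confidence); tax burden (to median rent via tax burden → minimum wage level → net migration → median rent; to consumer confidence via tax burden → college enrollment → broadband penetration → consumer confidence); unemployment rate (to median rent via unemployment rate → net migration → median rent; to consumer confidence via unemployment rate → retail vacancy rate → college enrollment → broadband penetration → consumer confidence).
Every other variable lacks a causal path to at least one of median rent and consumer confidence.

3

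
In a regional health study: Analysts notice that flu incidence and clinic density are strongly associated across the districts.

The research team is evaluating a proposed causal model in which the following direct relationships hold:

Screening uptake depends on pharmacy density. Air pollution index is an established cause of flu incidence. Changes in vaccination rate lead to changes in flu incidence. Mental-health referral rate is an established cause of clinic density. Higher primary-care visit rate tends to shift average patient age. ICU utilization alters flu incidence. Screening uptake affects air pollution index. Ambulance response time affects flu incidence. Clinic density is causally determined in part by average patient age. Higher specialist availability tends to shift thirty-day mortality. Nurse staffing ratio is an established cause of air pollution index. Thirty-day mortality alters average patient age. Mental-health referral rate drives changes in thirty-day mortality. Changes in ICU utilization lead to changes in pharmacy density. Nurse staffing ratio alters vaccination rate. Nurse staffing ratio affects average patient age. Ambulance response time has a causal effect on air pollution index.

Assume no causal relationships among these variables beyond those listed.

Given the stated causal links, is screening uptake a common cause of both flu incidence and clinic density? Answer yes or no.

Screening uptake has no stated causal path to clinic density. A confounder must cause both variables, so screening uptake does not qualify.

no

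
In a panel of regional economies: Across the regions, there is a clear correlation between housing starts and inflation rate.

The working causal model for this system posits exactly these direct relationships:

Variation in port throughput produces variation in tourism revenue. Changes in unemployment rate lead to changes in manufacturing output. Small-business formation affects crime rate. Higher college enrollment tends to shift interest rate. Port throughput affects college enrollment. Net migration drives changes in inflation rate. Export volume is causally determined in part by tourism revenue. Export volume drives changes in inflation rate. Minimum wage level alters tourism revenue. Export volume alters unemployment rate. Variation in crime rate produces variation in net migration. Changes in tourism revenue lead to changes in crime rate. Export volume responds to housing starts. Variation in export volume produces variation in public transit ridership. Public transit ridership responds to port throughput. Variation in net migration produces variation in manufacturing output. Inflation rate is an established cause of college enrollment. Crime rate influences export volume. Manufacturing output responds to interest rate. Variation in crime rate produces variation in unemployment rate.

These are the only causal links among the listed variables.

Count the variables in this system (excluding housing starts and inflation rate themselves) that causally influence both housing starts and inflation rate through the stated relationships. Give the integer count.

0

No listed variable has a causal path to both housing starts and inflation rate, so there are no common causes.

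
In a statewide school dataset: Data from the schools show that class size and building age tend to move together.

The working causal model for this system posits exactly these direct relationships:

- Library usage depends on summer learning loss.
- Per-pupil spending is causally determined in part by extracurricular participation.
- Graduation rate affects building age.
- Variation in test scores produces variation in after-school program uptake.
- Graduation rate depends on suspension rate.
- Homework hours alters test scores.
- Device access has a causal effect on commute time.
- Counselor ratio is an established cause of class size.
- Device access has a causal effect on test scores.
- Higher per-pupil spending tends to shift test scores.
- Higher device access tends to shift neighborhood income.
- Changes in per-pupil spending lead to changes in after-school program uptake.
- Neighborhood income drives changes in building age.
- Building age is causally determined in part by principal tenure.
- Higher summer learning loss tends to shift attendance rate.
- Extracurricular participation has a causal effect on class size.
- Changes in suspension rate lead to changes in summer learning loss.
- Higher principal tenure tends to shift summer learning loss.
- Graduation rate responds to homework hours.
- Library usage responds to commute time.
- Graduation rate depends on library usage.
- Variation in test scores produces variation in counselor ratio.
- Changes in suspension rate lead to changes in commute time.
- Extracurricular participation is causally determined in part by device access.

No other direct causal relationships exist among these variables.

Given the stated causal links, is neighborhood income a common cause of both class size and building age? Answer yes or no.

Neighborhood income has no stated causal path to class size. A confounder must cause both variables, so neighborhood income does not qualify.

no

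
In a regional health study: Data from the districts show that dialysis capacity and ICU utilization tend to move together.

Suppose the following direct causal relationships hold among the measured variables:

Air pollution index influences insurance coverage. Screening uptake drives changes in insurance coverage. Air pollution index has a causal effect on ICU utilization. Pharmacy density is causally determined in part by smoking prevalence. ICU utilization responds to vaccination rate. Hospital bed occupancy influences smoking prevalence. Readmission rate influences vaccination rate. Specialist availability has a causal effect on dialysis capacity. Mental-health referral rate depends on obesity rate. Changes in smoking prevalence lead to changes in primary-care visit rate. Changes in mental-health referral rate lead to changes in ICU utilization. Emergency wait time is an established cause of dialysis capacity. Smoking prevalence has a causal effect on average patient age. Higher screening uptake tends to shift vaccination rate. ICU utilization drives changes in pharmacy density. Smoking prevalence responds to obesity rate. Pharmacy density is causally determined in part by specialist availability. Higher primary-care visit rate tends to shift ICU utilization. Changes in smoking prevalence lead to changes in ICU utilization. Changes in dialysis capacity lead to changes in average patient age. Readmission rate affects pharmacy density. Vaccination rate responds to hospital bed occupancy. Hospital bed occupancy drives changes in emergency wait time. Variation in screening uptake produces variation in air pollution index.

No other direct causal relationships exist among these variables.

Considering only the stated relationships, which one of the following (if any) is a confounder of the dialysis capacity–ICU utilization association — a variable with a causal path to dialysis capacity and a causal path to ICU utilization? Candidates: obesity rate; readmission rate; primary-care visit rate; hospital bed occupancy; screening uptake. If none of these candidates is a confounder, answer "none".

Hospital bed occupancy causes dialysis capacity (hospital bed occupancy → emergency wait time → dialysis capacity) and also causes ICU utilization (hospital bed occupancy → smoking prevalence → ICU utilization); it is a common cause of both.
Each of the other candidates lacks a causal path to at least one of dialysis capacity and ICU utilization, so they do not confound the relationship.

hospital bed occupancy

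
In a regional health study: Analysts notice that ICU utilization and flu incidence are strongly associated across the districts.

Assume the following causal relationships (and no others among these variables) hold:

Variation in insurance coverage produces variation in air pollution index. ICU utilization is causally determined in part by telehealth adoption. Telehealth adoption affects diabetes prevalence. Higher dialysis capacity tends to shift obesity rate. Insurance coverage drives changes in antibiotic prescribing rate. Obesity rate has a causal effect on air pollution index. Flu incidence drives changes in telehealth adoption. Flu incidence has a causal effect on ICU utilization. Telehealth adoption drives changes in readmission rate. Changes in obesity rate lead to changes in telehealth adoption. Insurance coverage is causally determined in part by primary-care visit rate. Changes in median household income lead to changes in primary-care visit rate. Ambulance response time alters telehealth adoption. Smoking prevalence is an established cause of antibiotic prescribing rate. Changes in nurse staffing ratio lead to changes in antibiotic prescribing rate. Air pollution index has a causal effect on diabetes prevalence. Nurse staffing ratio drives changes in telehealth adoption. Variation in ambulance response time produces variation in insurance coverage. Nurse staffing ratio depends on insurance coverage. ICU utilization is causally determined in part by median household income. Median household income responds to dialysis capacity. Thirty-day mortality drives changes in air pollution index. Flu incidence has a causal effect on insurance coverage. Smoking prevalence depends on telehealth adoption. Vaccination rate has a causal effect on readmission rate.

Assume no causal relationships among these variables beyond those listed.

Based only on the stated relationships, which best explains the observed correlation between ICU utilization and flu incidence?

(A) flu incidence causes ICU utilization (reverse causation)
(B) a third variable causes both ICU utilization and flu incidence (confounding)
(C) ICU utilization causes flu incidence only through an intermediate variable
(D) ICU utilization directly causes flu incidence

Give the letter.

The stated link runs flu incidence → ICU utilization; ICU utilization has no causal path to flu incidence. No variable causes both, so confounding is ruled out. The correlation reflects reverse causation.

A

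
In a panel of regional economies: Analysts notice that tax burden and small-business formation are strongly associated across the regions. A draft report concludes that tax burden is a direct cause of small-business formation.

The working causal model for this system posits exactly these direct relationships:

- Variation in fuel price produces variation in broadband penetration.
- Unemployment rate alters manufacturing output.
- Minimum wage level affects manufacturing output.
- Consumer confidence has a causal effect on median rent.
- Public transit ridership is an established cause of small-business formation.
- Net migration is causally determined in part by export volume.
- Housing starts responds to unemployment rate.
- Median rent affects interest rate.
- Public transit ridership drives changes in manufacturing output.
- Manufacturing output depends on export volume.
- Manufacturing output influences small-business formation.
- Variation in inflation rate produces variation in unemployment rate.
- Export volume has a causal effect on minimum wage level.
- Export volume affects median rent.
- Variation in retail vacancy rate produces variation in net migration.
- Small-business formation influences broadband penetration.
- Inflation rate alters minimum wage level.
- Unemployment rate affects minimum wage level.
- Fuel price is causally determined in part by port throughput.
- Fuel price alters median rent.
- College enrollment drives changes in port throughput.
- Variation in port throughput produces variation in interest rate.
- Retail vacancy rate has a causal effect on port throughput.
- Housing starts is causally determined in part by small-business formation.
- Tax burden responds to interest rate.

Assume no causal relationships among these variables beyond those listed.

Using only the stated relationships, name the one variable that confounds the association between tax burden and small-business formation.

Export volume has a causal path to tax burden (export volume → median rent → interest rate → tax burden) and a separate causal path to small-business formation (export volume → manufacturing output → small-business formation), so it is a common cause of both.
No stated relationship gives tax burden a causal route to small-business formation, so the correlation is explained by the shared upstream cause rather than a direct effect.

export volume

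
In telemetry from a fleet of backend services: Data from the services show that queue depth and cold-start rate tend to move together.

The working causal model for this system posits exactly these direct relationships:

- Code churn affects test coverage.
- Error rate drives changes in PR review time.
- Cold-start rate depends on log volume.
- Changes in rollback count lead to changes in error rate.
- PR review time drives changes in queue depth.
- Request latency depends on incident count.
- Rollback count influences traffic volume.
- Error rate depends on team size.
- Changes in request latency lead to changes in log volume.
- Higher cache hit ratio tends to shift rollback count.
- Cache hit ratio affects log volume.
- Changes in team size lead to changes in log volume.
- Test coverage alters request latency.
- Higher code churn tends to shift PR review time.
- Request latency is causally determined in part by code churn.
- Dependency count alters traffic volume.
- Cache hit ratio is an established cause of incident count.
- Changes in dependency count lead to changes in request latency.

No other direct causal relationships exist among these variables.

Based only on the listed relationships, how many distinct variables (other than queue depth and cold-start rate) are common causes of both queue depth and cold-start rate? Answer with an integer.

3

The common causes are: cache hit ratio (to queue depth via cache hit ratio → rollback count → error rate → PR review time → queue depth; to cold-start rate via cache hit ratio → log volume → cold-start rate); code churn (to queue depth via code churn → PR review time → queue depth; to cold-start rate via code churn → request latency → log volume → cold-start rate); team size (to queue depth via team size → error rate → PR review time → queue depth; to cold-start rate via team size → log volume → cold-start rate).
Every other variable lacks a causal path to at least one of queue depth and cold-start rate.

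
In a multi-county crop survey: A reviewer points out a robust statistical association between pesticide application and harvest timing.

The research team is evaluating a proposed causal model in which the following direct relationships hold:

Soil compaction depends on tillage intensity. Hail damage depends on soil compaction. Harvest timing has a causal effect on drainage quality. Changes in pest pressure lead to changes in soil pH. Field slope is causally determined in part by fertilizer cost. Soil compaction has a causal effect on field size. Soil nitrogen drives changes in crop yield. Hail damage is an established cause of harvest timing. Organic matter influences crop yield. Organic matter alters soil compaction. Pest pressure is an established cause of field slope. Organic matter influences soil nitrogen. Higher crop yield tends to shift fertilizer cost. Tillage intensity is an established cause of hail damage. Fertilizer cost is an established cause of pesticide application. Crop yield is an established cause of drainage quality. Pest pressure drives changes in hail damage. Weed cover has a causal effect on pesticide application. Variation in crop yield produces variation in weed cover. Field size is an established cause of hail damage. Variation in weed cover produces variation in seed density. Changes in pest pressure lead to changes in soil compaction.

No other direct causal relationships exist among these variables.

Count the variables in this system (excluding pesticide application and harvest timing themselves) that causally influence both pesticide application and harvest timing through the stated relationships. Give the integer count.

1

The common causes are: organic matter (to pesticide application via organic matter → crop yield → weed cover → pesticide application; to harvest timing via organic matter → soil compaction → hail damage → harvest timing).
Every other variable lacks a causal path to at least one of pesticide application and harvest timing.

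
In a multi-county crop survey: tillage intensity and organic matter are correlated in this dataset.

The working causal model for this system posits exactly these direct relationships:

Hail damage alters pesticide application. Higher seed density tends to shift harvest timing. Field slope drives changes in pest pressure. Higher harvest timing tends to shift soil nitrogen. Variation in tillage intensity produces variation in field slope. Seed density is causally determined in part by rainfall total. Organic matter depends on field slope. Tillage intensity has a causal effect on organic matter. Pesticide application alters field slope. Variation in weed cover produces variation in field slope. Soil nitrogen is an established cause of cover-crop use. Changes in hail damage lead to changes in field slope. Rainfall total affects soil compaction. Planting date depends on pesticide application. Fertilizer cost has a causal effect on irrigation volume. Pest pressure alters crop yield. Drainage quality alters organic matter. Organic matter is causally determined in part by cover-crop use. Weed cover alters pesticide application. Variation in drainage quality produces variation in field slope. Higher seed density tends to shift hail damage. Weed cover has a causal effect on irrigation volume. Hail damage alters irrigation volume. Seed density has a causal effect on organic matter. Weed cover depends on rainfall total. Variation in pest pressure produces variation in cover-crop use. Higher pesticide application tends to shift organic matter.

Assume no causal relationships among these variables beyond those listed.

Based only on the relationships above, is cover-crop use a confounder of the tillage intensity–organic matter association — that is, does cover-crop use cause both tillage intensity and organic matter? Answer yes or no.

Cover-crop use has no stated causal path to tillage intensity. A confounder must cause both variables, so cover-crop use does not qualify.

no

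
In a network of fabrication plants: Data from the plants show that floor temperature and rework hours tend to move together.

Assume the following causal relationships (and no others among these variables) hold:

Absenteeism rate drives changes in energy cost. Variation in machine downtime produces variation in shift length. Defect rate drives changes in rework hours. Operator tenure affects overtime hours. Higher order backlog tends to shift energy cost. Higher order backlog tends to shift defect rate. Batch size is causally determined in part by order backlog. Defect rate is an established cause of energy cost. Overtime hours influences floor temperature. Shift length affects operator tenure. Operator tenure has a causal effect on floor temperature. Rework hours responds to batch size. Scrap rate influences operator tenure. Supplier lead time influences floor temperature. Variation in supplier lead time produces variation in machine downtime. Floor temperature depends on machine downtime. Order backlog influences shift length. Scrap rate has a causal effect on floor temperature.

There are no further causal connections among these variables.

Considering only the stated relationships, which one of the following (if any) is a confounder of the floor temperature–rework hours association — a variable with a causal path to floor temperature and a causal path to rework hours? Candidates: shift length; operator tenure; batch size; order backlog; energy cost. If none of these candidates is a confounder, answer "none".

order backlog

Order backlog causes floor temperature (order backlog → shift length → operator tenure → floor temperature) and also causes rework hours (order backlog → batch size → rework hours); it is a common cause of both.
Each of the other candidates lacks a causal path to at least one of floor temperature and rework hours, so they do not confound the relationship.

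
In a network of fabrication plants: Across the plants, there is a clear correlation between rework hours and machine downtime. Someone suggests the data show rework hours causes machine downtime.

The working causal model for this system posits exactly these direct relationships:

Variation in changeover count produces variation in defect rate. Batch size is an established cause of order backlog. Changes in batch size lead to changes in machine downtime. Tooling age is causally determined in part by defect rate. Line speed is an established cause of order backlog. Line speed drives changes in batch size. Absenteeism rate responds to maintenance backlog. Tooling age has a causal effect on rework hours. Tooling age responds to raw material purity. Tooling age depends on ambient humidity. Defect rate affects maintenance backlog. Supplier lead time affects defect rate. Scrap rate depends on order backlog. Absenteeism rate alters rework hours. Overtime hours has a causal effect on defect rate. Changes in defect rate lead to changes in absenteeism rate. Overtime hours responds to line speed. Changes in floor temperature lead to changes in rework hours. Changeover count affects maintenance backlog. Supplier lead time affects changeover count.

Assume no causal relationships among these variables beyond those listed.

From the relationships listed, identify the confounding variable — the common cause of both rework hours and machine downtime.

line speed

Line speed has a causal path to rework hours (line speed → overtime hours → defect rate → absenteeism rate → rework hours) and a separate causal path to machine downtime (line speed → batch size → machine downtime), so it is a common cause of both.
No stated relationship gives rework hours a causal route to machine downtime, so the correlation is explained by the shared upstream cause rather than a direct effect.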